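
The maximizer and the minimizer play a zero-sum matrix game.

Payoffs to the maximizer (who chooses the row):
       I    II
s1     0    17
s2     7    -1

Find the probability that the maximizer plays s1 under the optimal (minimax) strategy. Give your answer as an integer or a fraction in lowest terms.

8/25

Row minima are 0 and -1, so the maximizer's maximin is 0; column maxima are 7 and 17, so the minimizer's minimax is 7. These differ, so the equilibrium is in mixed strategies.
Let the maximizer play s1 with probability p. The minimizer is indifferent when 7(1−p) = 17p − (1−p), giving p = 8/25.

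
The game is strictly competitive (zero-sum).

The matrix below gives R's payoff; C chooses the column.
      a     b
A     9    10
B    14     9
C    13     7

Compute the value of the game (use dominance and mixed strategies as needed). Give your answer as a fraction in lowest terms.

59/6

Row C is strictly dominated by row B, so R never plays it.
The remaining 2×2 game on (A, B) × (a, b) has no saddle point. Let R play A with probability p; indifference gives 9p + 14(1−p) = 10p + 9(1−p), so p = 5/6.
Similarly C's optimal q on a is 1/6, and the value is 9·(1/6) + (10)·(5/6) = 59/6.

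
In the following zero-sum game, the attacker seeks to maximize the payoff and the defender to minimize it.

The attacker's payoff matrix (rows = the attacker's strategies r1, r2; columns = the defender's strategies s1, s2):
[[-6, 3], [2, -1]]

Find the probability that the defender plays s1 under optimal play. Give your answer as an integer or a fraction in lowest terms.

1/3

Row minima are -6 and -1, so the attacker's maximin is -1; column maxima are 2 and 3, so the defender's minimax is 2. These differ, so the equilibrium is in mixed strategies.
Let the defender play s1 with probability q. The attacker is indifferent when −6q + 3(1−q) = 2q − (1−q), giving q = 1/3.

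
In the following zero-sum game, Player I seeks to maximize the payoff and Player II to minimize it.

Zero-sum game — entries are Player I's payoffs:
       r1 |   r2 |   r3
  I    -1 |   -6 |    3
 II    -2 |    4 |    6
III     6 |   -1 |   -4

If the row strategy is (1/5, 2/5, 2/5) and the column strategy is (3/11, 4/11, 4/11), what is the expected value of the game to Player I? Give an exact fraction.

49/55

Against (3/11, 4/11, 4/11), each row's expected payoff is I: -15/11; II: 34/11; III: -2/11.
Taking the (1/5, 2/5, 2/5)-weighted average: (1/5)·(-15/11) + (2/5)·(34/11) + (2/5)·(-2/11) = 49/55.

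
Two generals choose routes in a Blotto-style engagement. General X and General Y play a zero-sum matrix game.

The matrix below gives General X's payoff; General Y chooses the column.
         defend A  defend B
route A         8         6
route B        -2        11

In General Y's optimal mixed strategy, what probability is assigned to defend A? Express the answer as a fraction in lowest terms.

1/3

Row minima are 6 and -2, so General X's maximin is 6; column maxima are 8 and 11, so General Y's minimax is 8. These differ, so the equilibrium is in mixed strategies.
Let General Y play defend A with probability q. General X is indifferent when 8q + 6(1−q) = −2q + 11(1−q), giving q = 1/3.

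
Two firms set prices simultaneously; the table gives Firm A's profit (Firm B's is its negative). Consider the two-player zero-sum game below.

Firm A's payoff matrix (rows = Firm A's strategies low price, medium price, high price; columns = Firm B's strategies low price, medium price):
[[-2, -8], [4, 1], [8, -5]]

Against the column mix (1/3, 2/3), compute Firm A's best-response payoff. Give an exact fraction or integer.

low price: (-2)·(1/3) + (-8)·(2/3) = -6.
medium price: (4)·(1/3) + (1)·(2/3) = 2.
high price: (8)·(1/3) + (-5)·(2/3) = -2/3.
The best pure response is medium price with expected payoff 2.

2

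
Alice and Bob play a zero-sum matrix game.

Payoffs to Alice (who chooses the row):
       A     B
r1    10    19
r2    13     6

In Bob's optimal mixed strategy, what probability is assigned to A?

Row minima are 10 and 6, so Alice's maximin is 10; column maxima are 13 and 19, so Bob's minimax is 13. These differ, so the equilibrium is in mixed strategies.
Let Bob play A with probability q. Alice is indifferent when 10q + 19(1−q) = 13q + 6(1−q), giving q = 13/16.

13/16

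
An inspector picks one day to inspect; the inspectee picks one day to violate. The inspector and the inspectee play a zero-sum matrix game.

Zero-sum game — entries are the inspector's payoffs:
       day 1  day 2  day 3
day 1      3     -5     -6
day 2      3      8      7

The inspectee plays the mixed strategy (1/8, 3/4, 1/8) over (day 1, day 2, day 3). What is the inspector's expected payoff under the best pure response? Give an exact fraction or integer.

29/4

day 1: (3)·(1/8) + (-5)·(3/4) + (-6)·(1/8) = -33/8.
day 2: (3)·(1/8) + (8)·(3/4) + (7)·(1/8) = 29/4.
The best pure response is day 2 with expected payoff 29/4.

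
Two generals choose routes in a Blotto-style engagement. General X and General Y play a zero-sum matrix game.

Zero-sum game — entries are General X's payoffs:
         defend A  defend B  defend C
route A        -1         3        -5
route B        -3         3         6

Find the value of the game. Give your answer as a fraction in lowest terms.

Column defend B is strictly dominated by defend A for General Y (it gives General X more in every row).
The remaining 2×2 game on (route A, route B) × (defend A, defend C) has no saddle point. Let General X play route A with probability p; indifference gives −p − 3(1−p) = −5p + 6(1−p), so p = 9/13.
Similarly General Y's optimal q on defend A is 11/13, and the value is -1·(11/13) + (-5)·(2/13) = -21/13.

-21/13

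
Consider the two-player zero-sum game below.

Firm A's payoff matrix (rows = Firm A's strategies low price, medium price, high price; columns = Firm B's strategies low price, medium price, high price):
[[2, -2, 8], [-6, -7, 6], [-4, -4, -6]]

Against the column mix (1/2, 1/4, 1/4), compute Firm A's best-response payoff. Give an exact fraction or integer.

5/2

low price: (2)·(1/2) + (-2)·(1/4) + (8)·(1/4) = 5/2.
medium price: (-6)·(1/2) + (-7)·(1/4) + (6)·(1/4) = -13/4.
high price: (-4)·(1/2) + (-4)·(1/4) + (-6)·(1/4) = -9/2.
The best pure response is low price with expected payoff 5/2.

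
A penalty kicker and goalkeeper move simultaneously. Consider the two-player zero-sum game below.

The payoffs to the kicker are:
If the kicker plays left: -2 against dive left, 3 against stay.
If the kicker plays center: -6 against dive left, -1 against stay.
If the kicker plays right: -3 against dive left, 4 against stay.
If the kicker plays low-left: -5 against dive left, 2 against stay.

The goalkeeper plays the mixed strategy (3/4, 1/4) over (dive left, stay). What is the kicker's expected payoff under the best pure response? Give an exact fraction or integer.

-3/4

left: (-2)·(3/4) + (3)·(1/4) = -3/4.
center: (-6)·(3/4) + (-1)·(1/4) = -19/4.
right: (-3)·(3/4) + (4)·(1/4) = -5/4.
low-left: (-5)·(3/4) + (2)·(1/4) = -13/4.
The best pure response is left with expected payoff -3/4.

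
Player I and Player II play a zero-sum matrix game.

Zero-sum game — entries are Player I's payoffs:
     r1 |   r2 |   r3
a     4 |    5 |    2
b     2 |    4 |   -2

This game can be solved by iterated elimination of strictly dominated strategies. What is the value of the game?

2

Row b is strictly dominated by row a (4>2, 5>4, 2>-2); eliminate b.
Column r2 is strictly dominated by r1 for Player II (4<5); eliminate r2.
Column r1 is strictly dominated by r3 for Player II (2<4); eliminate r1.
Only (a, r3) remains, with payoff 2.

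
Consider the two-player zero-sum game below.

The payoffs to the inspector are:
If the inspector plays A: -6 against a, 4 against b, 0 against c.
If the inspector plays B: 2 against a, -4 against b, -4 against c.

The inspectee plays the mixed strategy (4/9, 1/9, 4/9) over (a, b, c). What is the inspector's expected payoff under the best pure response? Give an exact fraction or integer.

A: (-6)·(4/9) + (4)·(1/9) + (0)·(4/9) = -20/9.
B: (2)·(4/9) + (-4)·(1/9) + (-4)·(4/9) = -4/3.
The best pure response is B with expected payoff -4/3.

-4/3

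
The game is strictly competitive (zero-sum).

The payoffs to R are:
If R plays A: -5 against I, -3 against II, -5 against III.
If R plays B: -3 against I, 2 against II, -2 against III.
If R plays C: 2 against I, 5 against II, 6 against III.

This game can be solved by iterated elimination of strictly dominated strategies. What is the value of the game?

2

Column II is strictly dominated by I for C (-5<-3, -3<2, 2<5); eliminate II.
Row A is strictly dominated by row B (-3>-5, -2>-5); eliminate A.
Row B is strictly dominated by row C (2>-3, 6>-2); eliminate B.
Column III is strictly dominated by I for C (2<6); eliminate III.
Only (C, I) remains, with payoff 2.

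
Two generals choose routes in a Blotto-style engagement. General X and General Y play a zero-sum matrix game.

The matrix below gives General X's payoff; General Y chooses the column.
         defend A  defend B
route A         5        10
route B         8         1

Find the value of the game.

25/4

Row minima are 5 and 1, so General X's maximin is 5; column maxima are 8 and 10, so General Y's minimax is 8. These differ, so the equilibrium is in mixed strategies.
Let General X play route A with probability p. General Y is indifferent when 5p + 8(1−p) = 10p + (1−p), giving p = 7/12.
Let General Y play defend A with probability q. General X is indifferent when 5q + 10(1−q) = 8q + (1−q), giving q = 3/4.
The value is 5·(3/4) + (10)·(1/4) = 25/4.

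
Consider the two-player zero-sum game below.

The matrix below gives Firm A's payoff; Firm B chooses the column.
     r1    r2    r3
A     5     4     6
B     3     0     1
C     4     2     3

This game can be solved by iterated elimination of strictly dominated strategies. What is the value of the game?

Row C is strictly dominated by row A (5>4, 4>2, 6>3); eliminate C.
Column r3 is strictly dominated by r2 for Firm B (4<6, 0<1); eliminate r3.
Column r1 is strictly dominated by r2 for Firm B (4<5, 0<3); eliminate r1.
Row B is strictly dominated by row A (4>0); eliminate B.
Only (A, r2) remains, with payoff 4.

4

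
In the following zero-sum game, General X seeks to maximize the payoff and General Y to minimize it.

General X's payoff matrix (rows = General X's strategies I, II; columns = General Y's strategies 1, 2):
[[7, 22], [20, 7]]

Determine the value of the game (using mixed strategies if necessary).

391/28

Row minima are 7 and 7, so General X's maximin is 7; column maxima are 20 and 22, so General Y's minimax is 20. These differ, so the equilibrium is in mixed strategies.
Let General X play I with probability p. General Y is indifferent when 7p + 20(1−p) = 22p + 7(1−p), giving p = 13/28.
Let General Y play 1 with probability q. General X is indifferent when 7q + 22(1−q) = 20q + 7(1−q), giving q = 15/28.
The value is 7·(15/28) + (22)·(13/28) = 391/28.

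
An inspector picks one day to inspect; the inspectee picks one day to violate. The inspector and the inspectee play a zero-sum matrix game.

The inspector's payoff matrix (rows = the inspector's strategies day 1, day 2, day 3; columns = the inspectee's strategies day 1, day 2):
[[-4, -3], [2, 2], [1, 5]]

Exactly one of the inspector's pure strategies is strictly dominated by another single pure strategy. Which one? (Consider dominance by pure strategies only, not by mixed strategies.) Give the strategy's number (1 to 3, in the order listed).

1

Compare day 1 with day 2: 2 > -4, 2 > -3.
So day 2 strictly dominates day 1 for the inspector; day 1 is strictly dominated.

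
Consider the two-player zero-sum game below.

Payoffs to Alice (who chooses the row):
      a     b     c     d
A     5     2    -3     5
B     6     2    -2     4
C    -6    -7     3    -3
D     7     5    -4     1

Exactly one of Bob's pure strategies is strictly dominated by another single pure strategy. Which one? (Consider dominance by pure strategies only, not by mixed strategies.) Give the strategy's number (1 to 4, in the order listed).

1

Bob prefers columns that give Alice less. Compare a with b: 2 < 5, 2 < 6, -7 < -6, 5 < 7.
So b strictly dominates a for Bob; a is strictly dominated.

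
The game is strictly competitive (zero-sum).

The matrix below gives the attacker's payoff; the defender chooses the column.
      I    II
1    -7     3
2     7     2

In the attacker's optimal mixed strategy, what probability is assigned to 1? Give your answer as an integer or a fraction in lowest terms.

Row minima are -7 and 2, so the attacker's maximin is 2; column maxima are 7 and 3, so the defender's minimax is 3. These differ, so the equilibrium is in mixed strategies.
Let the attacker play 1 with probability p. The defender is indifferent when −7p + 7(1−p) = 3p + 2(1−p), giving p = 1/3.

1/3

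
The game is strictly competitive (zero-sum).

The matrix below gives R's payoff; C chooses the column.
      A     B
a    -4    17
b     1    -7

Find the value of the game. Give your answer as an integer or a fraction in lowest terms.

-11/29

Row minima are -4 and -7, so R's maximin is -4; column maxima are 1 and 17, so C's minimax is 1. These differ, so the equilibrium is in mixed strategies.
Let R play a with probability p. C is indifferent when −4p + (1−p) = 17p − 7(1−p), giving p = 8/29.
Let C play A with probability q. R is indifferent when −4q + 17(1−q) = q − 7(1−q), giving q = 24/29.
The value is -4·(24/29) + (17)·(5/29) = -11/29.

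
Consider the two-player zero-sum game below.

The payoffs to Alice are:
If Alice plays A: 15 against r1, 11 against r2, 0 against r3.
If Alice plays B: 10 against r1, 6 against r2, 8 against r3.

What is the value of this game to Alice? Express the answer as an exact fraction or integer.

Column r1 is strictly dominated by r2 for Bob (it gives Alice more in every row).
The remaining 2×2 game on (A, B) × (r2, r3) has no saddle point. Let Alice play A with probability p; indifference gives 11p + 6(1−p) = 8(1−p), so p = 2/13.
Similarly Bob's optimal q on r2 is 8/13, and the value is 11·(8/13) + (0)·(5/13) = 88/13.

88/13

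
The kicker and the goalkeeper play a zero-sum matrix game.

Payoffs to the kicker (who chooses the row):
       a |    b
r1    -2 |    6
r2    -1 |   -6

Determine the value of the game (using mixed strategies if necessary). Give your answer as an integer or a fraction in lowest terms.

-18/13

Row minima are -2 and -6, so the kicker's maximin is -2; column maxima are -1 and 6, so the goalkeeper's minimax is -1. These differ, so the equilibrium is in mixed strategies.
Let the kicker play r1 with probability p. The goalkeeper is indifferent when −2p − (1−p) = 6p − 6(1−p), giving p = 5/13.
Let the goalkeeper play a with probability q. The kicker is indifferent when −2q + 6(1−q) = −q − 6(1−q), giving q = 12/13.
The value is -2·(12/13) + (6)·(1/13) = -18/13.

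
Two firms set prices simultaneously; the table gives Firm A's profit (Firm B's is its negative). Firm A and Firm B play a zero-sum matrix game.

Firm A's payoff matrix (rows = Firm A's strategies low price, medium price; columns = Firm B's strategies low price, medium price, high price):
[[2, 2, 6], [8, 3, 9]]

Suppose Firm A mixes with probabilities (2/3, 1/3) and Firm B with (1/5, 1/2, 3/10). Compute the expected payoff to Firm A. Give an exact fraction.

61/15

Against (1/5, 1/2, 3/10), each row's expected payoff is low price: 16/5; medium price: 29/5.
Taking the (2/3, 1/3)-weighted average: (2/3)·(16/5) + (1/3)·(29/5) = 61/15.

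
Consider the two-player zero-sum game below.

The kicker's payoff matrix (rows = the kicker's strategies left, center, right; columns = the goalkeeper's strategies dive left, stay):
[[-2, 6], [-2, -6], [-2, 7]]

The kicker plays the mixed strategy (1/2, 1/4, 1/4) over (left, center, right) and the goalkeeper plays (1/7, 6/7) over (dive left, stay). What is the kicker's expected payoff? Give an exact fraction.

Against (1/7, 6/7), each row's expected payoff is left: 34/7; center: -38/7; right: 40/7.
Taking the (1/2, 1/4, 1/4)-weighted average: (1/2)·(34/7) + (1/4)·(-38/7) + (1/4)·(40/7) = 5/2.

5/2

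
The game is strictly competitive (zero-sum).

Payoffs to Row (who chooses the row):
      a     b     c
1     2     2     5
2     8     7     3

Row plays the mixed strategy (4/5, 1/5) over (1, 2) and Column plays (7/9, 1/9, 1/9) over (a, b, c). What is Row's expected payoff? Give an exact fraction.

10/3

Against (7/9, 1/9, 1/9), each row's expected payoff is 1: 7/3; 2: 22/3.
Taking the (4/5, 1/5)-weighted average: (4/5)·(7/3) + (1/5)·(22/3) = 10/3.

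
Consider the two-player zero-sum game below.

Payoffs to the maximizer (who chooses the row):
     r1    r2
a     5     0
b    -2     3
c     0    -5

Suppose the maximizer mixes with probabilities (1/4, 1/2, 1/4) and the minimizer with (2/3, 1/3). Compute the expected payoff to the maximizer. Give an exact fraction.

Against (2/3, 1/3), each row's expected payoff is a: 10/3; b: -1/3; c: -5/3.
Taking the (1/4, 1/2, 1/4)-weighted average: (1/4)·(10/3) + (1/2)·(-1/3) + (1/4)·(-5/3) = 1/4.

1/4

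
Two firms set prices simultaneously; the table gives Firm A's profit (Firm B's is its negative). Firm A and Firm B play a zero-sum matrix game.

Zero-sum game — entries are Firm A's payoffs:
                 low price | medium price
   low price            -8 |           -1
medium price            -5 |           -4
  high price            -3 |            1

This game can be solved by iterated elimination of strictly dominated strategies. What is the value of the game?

-3

Column medium price is strictly dominated by low price for Firm B (-8<-1, -5<-4, -3<1); eliminate medium price.
Row low price is strictly dominated by row medium price (-5>-8); eliminate low price.
Row medium price is strictly dominated by row high price (-3>-5); eliminate medium price.
Only (high price, low price) remains, with payoff -3.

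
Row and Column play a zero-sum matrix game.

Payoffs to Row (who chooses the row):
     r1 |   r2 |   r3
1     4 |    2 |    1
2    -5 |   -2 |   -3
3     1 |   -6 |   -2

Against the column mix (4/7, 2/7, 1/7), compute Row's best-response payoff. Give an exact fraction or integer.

3

1: (4)·(4/7) + (2)·(2/7) + (1)·(1/7) = 3.
2: (-5)·(4/7) + (-2)·(2/7) + (-3)·(1/7) = -27/7.
3: (1)·(4/7) + (-6)·(2/7) + (-2)·(1/7) = -10/7.
The best pure response is 1 with expected payoff 3.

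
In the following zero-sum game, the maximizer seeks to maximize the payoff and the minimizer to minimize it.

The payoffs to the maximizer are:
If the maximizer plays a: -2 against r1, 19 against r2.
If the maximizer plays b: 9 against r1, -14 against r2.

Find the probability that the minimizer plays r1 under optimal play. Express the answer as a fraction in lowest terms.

Row minima are -2 and -14, so the maximizer's maximin is -2; column maxima are 9 and 19, so the minimizer's minimax is 9. These differ, so the equilibrium is in mixed strategies.
Let the minimizer play r1 with probability q. The maximizer is indifferent when −2q + 19(1−q) = 9q − 14(1−q), giving q = 3/4.

3/4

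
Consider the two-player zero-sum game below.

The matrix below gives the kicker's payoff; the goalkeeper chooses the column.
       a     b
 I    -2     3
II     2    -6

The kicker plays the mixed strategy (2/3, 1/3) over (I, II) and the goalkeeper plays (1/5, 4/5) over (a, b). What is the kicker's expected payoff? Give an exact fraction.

Against (1/5, 4/5), each row's expected payoff is I: 2; II: -22/5.
Taking the (2/3, 1/3)-weighted average: (2/3)·(2) + (1/3)·(-22/5) = -2/15.

-2/15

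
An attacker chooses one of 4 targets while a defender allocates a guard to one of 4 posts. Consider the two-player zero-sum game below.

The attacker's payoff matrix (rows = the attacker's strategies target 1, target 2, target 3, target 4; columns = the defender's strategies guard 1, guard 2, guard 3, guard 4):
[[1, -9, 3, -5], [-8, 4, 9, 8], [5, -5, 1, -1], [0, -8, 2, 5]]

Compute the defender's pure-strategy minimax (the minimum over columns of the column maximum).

The worst case (largest entry) in each column is guard 1: 5, guard 2: 4, guard 3: 9, guard 4: 8.
The best (smallest) of these is 4.

4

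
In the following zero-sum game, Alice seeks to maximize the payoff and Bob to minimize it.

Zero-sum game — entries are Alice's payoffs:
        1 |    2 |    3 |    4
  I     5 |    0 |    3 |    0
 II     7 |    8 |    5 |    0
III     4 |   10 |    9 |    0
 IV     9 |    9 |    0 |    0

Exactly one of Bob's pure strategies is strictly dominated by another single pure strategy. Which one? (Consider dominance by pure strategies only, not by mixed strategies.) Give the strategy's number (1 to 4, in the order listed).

1

Bob prefers columns that give Alice less. Compare 1 with 4: 0 < 5, 0 < 7, 0 < 4, 0 < 9.
So 4 strictly dominates 1 for Bob; 1 is strictly dominated.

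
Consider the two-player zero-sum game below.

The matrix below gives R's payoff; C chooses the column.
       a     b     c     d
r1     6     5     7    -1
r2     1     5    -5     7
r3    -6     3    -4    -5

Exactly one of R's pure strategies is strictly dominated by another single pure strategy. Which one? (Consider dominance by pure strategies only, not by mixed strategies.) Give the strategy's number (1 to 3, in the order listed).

3

Compare r3 with r1: 6 > -6, 5 > 3, 7 > -4, -1 > -5.
So r1 strictly dominates r3 for R; r3 is strictly dominated.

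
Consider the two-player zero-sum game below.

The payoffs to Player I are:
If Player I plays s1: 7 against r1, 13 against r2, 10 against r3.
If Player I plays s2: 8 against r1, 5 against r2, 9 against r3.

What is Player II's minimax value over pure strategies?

8

The worst case (largest entry) in each column is r1: 8, r2: 13, r3: 10.
The best (smallest) of these is 8.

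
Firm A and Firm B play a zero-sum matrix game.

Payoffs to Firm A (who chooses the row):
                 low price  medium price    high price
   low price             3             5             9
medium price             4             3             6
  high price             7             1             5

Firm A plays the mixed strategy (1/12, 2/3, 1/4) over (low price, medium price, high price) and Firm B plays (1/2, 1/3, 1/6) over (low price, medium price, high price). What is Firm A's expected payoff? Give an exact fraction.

Against (1/2, 1/3, 1/6), each row's expected payoff is low price: 14/3; medium price: 4; high price: 14/3.
Taking the (1/12, 2/3, 1/4)-weighted average: (1/12)·(14/3) + (2/3)·(4) + (1/4)·(14/3) = 38/9.

38/9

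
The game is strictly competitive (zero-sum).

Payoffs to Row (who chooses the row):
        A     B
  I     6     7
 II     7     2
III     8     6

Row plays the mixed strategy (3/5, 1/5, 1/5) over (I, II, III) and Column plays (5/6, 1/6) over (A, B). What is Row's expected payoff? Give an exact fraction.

97/15

Against (5/6, 1/6), each row's expected payoff is I: 37/6; II: 37/6; III: 23/3.
Taking the (3/5, 1/5, 1/5)-weighted average: (3/5)·(37/6) + (1/5)·(37/6) + (1/5)·(23/3) = 97/15.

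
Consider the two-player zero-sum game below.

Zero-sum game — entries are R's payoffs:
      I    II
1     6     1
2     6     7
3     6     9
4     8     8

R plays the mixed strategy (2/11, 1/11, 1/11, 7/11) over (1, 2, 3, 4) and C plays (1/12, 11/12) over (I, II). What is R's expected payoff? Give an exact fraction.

149/22

Against (1/12, 11/12), each row's expected payoff is 1: 17/12; 2: 83/12; 3: 35/4; 4: 8.
Taking the (2/11, 1/11, 1/11, 7/11)-weighted average: (2/11)·(17/12) + (1/11)·(83/12) + (1/11)·(35/4) + (7/11)·(8) = 149/22.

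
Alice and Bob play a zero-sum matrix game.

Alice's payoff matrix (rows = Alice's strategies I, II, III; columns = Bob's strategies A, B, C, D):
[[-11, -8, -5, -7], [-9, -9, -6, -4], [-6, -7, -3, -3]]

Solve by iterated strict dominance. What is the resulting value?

Column D is strictly dominated by A for Bob (-11<-7, -9<-4, -6<-3); eliminate D.
Column C is strictly dominated by A for Bob (-11<-5, -9<-6, -6<-3); eliminate C.
Row II is strictly dominated by row III (-6>-9, -7>-9); eliminate II.
Row I is strictly dominated by row III (-6>-11, -7>-8); eliminate I.
Column A is strictly dominated by B for Bob (-7<-6); eliminate A.
Only (III, B) remains, with payoff -7.

-7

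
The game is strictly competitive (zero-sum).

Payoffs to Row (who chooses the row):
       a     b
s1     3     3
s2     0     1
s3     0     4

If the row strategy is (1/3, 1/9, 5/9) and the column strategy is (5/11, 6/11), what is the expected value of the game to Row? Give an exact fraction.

25/11

Against (5/11, 6/11), each row's expected payoff is s1: 3; s2: 6/11; s3: 24/11.
Taking the (1/3, 1/9, 5/9)-weighted average: (1/3)·(3) + (1/9)·(6/11) + (5/9)·(24/11) = 25/11.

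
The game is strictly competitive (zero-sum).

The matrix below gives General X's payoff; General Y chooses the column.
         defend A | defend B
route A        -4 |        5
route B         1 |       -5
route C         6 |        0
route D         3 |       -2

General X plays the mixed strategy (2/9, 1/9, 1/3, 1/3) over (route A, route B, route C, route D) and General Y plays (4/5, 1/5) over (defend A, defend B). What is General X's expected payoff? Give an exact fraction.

79/45

Against (4/5, 1/5), each row's expected payoff is route A: -11/5; route B: -1/5; route C: 24/5; route D: 2.
Taking the (2/9, 1/9, 1/3, 1/3)-weighted average: (2/9)·(-11/5) + (1/9)·(-1/5) + (1/3)·(24/5) + (1/3)·(2) = 79/45.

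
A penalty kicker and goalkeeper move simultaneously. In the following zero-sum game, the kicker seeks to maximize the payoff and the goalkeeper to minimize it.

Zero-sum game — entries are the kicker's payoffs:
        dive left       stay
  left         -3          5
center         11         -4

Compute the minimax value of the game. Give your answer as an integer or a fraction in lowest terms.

43/23

Row minima are -3 and -4, so the kicker's maximin is -3; column maxima are 11 and 5, so the goalkeeper's minimax is 5. These differ, so the equilibrium is in mixed strategies.
Let the kicker play left with probability p. The goalkeeper is indifferent when −3p + 11(1−p) = 5p − 4(1−p), giving p = 15/23.
Let the goalkeeper play dive left with probability q. The kicker is indifferent when −3q + 5(1−q) = 11q − 4(1−q), giving q = 9/23.
The value is -3·(9/23) + (5)·(14/23) = 43/23.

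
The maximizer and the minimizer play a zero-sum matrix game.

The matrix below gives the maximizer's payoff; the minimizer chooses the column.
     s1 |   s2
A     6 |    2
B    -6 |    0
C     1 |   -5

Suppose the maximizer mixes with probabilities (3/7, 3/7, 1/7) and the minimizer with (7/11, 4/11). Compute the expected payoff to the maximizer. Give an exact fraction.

Against (7/11, 4/11), each row's expected payoff is A: 50/11; B: -42/11; C: -13/11.
Taking the (3/7, 3/7, 1/7)-weighted average: (3/7)·(50/11) + (3/7)·(-42/11) + (1/7)·(-13/11) = 1/7.

1/7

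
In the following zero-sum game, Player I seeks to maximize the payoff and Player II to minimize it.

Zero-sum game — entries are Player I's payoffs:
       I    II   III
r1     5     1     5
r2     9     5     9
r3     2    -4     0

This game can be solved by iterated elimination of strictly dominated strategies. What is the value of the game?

Column III is strictly dominated by II for Player II (1<5, 5<9, -4<0); eliminate III.
Row r3 is strictly dominated by row r1 (5>2, 1>-4); eliminate r3.
Column I is strictly dominated by II for Player II (1<5, 5<9); eliminate I.
Row r1 is strictly dominated by row r2 (5>1); eliminate r1.
Only (r2, II) remains, with payoff 5.

5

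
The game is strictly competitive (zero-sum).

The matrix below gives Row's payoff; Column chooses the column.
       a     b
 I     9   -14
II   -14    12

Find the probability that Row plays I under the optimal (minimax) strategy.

Row minima are -14 and -14, so Row's maximin is -14; column maxima are 9 and 12, so Column's minimax is 9. These differ, so the equilibrium is in mixed strategies.
Let Row play I with probability p. Column is indifferent when 9p − 14(1−p) = −14p + 12(1−p), giving p = 26/49.

26/49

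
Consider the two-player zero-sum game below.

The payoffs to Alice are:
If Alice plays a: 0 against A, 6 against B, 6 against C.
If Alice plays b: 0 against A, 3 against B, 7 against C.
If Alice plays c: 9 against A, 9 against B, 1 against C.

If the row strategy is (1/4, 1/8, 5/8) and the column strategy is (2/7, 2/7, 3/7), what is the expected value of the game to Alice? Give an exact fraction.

Against (2/7, 2/7, 3/7), each row's expected payoff is a: 30/7; b: 27/7; c: 39/7.
Taking the (1/4, 1/8, 5/8)-weighted average: (1/4)·(30/7) + (1/8)·(27/7) + (5/8)·(39/7) = 141/28.

141/28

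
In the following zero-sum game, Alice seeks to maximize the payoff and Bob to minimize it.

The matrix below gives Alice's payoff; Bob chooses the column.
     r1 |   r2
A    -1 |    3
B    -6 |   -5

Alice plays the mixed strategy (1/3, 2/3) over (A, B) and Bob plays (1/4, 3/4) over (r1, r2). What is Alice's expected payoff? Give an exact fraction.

-17/6

Against (1/4, 3/4), each row's expected payoff is A: 2; B: -21/4.
Taking the (1/3, 2/3)-weighted average: (1/3)·(2) + (2/3)·(-21/4) = -17/6.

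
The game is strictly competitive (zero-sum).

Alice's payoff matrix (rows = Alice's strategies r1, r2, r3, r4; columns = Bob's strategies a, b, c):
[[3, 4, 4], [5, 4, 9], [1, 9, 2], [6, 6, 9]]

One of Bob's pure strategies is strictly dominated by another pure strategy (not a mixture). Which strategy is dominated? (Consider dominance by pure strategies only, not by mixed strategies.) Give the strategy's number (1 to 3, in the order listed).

Bob prefers columns that give Alice less. Compare c with a: 3 < 4, 5 < 9, 1 < 2, 6 < 9.
So a strictly dominates c for Bob; c is strictly dominated.

3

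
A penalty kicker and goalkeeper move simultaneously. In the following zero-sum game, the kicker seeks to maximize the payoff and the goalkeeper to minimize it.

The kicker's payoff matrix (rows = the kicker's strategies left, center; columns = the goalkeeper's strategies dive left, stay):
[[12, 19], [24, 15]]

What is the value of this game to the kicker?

69/4

Row minima are 12 and 15, so the kicker's maximin is 15; column maxima are 24 and 19, so the goalkeeper's minimax is 19. These differ, so the equilibrium is in mixed strategies.
Let the kicker play left with probability p. The goalkeeper is indifferent when 12p + 24(1−p) = 19p + 15(1−p), giving p = 9/16.
Let the goalkeeper play dive left with probability q. The kicker is indifferent when 12q + 19(1−q) = 24q + 15(1−q), giving q = 1/4.
The value is 12·(1/4) + (19)·(3/4) = 69/4.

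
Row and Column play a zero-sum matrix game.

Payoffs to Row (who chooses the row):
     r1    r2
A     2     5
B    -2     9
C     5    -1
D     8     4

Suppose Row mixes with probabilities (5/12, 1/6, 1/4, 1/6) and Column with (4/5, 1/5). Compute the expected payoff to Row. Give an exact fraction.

49/15

Against (4/5, 1/5), each row's expected payoff is A: 13/5; B: 1/5; C: 19/5; D: 36/5.
Taking the (5/12, 1/6, 1/4, 1/6)-weighted average: (5/12)·(13/5) + (1/6)·(1/5) + (1/4)·(19/5) + (1/6)·(36/5) = 49/15.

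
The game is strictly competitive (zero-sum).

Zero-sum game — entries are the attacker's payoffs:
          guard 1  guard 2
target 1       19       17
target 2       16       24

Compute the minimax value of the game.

92/5

Row minima are 17 and 16, so the attacker's maximin is 17; column maxima are 19 and 24, so the defender's minimax is 19. These differ, so the equilibrium is in mixed strategies.
Let the attacker play target 1 with probability p. The defender is indifferent when 19p + 16(1−p) = 17p + 24(1−p), giving p = 4/5.
Let the defender play guard 1 with probability q. The attacker is indifferent when 19q + 17(1−q) = 16q + 24(1−q), giving q = 7/10.
The value is 19·(7/10) + (17)·(3/10) = 92/5.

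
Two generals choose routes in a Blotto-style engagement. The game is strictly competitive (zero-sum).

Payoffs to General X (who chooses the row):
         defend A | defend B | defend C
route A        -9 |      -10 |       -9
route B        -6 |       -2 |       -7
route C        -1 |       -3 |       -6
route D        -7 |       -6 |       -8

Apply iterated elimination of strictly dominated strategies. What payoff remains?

Row route D is strictly dominated by row route B (-6>-7, -2>-6, -7>-8); eliminate route D.
Row route A is strictly dominated by row route B (-6>-9, -2>-10, -7>-9); eliminate route A.
Column defend A is strictly dominated by defend C for General Y (-7<-6, -6<-1); eliminate defend A.
Column defend B is strictly dominated by defend C for General Y (-7<-2, -6<-3); eliminate defend B.
Row route B is strictly dominated by row route C (-6>-7); eliminate route B.
Only (route C, defend C) remains, with payoff -6.

-6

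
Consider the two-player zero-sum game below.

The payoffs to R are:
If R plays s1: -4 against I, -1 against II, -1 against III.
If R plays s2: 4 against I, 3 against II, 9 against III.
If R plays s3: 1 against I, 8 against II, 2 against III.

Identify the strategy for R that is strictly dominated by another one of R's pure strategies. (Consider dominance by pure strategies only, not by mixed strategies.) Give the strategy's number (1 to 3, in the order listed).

Compare s1 with s2: 4 > -4, 3 > -1, 9 > -1.
So s2 strictly dominates s1 for R; s1 is strictly dominated.

1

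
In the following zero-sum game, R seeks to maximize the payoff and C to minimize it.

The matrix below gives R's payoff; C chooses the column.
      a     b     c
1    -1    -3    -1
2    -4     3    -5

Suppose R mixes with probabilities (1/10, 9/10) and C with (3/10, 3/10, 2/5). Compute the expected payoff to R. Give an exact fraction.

-223/100

Against (3/10, 3/10, 2/5), each row's expected payoff is 1: -8/5; 2: -23/10.
Taking the (1/10, 9/10)-weighted average: (1/10)·(-8/5) + (9/10)·(-23/10) = -223/100.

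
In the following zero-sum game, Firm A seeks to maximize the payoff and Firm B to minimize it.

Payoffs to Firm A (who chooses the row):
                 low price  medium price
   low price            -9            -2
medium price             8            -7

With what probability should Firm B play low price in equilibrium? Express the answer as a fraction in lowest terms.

Row minima are -9 and -7, so Firm A's maximin is -7; column maxima are 8 and -2, so Firm B's minimax is -2. These differ, so the equilibrium is in mixed strategies.
Let Firm B play low price with probability q. Firm A is indifferent when −9q − 2(1−q) = 8q − 7(1−q), giving q = 5/22.

5/22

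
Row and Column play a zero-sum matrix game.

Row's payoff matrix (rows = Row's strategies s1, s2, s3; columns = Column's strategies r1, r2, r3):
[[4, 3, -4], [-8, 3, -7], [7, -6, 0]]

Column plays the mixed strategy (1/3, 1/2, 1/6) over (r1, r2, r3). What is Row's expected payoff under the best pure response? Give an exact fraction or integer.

13/6

s1: (4)·(1/3) + (3)·(1/2) + (-4)·(1/6) = 13/6.
s2: (-8)·(1/3) + (3)·(1/2) + (-7)·(1/6) = -7/3.
s3: (7)·(1/3) + (-6)·(1/2) + (0)·(1/6) = -2/3.
The best pure response is s1 with expected payoff 13/6.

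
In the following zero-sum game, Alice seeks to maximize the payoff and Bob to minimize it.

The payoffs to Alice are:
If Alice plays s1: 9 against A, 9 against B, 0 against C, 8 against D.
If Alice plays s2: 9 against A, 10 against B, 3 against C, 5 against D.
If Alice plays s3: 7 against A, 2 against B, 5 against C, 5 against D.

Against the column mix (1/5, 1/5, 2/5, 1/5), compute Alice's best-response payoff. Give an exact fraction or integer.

6

s1: (9)·(1/5) + (9)·(1/5) + (0)·(2/5) + (8)·(1/5) = 26/5.
s2: (9)·(1/5) + (10)·(1/5) + (3)·(2/5) + (5)·(1/5) = 6.
s3: (7)·(1/5) + (2)·(1/5) + (5)·(2/5) + (5)·(1/5) = 24/5.
The best pure response is s2 with expected payoff 6.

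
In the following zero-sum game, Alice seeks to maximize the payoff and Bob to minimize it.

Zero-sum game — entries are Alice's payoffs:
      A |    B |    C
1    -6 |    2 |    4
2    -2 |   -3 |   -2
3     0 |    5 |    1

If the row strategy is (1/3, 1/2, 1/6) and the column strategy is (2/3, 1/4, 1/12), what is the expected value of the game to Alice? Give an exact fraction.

-47/24

Against (2/3, 1/4, 1/12), each row's expected payoff is 1: -19/6; 2: -9/4; 3: 4/3.
Taking the (1/3, 1/2, 1/6)-weighted average: (1/3)·(-19/6) + (1/2)·(-9/4) + (1/6)·(4/3) = -47/24.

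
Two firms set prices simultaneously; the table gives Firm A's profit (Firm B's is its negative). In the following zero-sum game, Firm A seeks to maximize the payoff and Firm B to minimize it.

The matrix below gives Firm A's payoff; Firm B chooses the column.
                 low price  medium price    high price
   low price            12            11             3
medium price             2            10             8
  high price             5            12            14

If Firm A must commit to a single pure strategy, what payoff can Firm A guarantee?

The worst-case payoff for each row is low price: 3, medium price: 2, high price: 5.
The best of these is 5.

5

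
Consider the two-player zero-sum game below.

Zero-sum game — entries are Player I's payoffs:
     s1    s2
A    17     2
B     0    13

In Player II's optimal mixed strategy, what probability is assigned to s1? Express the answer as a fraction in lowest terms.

11/28

Row minima are 2 and 0, so Player I's maximin is 2; column maxima are 17 and 13, so Player II's minimax is 13. These differ, so the equilibrium is in mixed strategies.
Let Player II play s1 with probability q. Player I is indifferent when 17q + 2(1−q) = 13(1−q), giving q = 11/28.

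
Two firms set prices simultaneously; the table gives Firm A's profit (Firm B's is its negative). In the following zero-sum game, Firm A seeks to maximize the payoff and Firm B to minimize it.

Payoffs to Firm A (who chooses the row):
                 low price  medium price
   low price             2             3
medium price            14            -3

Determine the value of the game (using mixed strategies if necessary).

Row minima are 2 and -3, so Firm A's maximin is 2; column maxima are 14 and 3, so Firm B's minimax is 3. These differ, so the equilibrium is in mixed strategies.
Let Firm A play low price with probability p. Firm B is indifferent when 2p + 14(1−p) = 3p − 3(1−p), giving p = 17/18.
Let Firm B play low price with probability q. Firm A is indifferent when 2q + 3(1−q) = 14q − 3(1−q), giving q = 1/3.
The value is 2·(1/3) + (3)·(2/3) = 8/3.

8/3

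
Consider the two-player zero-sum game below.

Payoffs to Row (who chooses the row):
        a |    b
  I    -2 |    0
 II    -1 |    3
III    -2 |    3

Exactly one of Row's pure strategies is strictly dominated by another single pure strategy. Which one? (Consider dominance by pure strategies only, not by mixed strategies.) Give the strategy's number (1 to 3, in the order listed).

1

Compare I with II: -1 > -2, 3 > 0.
So II strictly dominates I for Row; I is strictly dominated.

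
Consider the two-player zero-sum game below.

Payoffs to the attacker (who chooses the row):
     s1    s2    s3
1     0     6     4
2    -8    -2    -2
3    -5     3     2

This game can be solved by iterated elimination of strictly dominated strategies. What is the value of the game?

Row 2 is strictly dominated by row 1 (0>-8, 6>-2, 4>-2); eliminate 2.
Column s3 is strictly dominated by s1 for the defender (0<4, -5<2); eliminate s3.
Column s2 is strictly dominated by s1 for the defender (0<6, -5<3); eliminate s2.
Row 3 is strictly dominated by row 1 (0>-5); eliminate 3.
Only (1, s1) remains, with payoff 0.

0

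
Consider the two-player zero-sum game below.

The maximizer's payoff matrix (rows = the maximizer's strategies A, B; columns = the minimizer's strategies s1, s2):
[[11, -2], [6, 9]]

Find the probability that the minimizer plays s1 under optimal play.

Row minima are -2 and 6, so the maximizer's maximin is 6; column maxima are 11 and 9, so the minimizer's minimax is 9. These differ, so the equilibrium is in mixed strategies.
Let the minimizer play s1 with probability q. The maximizer is indifferent when 11q − 2(1−q) = 6q + 9(1−q), giving q = 11/16.

11/16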